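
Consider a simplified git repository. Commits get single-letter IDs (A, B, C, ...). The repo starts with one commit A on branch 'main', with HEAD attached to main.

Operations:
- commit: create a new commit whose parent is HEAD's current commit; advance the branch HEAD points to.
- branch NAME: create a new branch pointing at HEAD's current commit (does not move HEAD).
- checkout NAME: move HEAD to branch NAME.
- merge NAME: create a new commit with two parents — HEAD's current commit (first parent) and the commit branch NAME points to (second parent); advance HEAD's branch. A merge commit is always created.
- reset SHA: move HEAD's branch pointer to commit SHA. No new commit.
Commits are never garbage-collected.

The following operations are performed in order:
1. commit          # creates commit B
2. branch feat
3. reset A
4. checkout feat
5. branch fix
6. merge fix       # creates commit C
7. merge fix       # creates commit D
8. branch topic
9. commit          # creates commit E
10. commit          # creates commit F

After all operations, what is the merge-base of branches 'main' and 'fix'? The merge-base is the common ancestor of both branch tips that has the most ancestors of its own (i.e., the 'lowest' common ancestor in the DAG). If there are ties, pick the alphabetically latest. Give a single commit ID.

After op 1 (commit): HEAD=main@B [main=B]
After op 2 (branch): HEAD=main@B [feat=B main=B]
After op 3 (reset): HEAD=main@A [feat=B main=A]
After op 4 (checkout): HEAD=feat@B [feat=B main=A]
After op 5 (branch): HEAD=feat@B [feat=B fix=B main=A]
After op 6 (merge): HEAD=feat@C [feat=C fix=B main=A]
After op 7 (merge): HEAD=feat@D [feat=D fix=B main=A]
After op 8 (branch): HEAD=feat@D [feat=D fix=B main=A topic=D]
After op 9 (commit): HEAD=feat@E [feat=E fix=B main=A topic=D]
After op 10 (commit): HEAD=feat@F [feat=F fix=B main=A topic=D]
ancestors(main=A): ['A']
ancestors(fix=B): ['A', 'B']
common: ['A']

Answer: A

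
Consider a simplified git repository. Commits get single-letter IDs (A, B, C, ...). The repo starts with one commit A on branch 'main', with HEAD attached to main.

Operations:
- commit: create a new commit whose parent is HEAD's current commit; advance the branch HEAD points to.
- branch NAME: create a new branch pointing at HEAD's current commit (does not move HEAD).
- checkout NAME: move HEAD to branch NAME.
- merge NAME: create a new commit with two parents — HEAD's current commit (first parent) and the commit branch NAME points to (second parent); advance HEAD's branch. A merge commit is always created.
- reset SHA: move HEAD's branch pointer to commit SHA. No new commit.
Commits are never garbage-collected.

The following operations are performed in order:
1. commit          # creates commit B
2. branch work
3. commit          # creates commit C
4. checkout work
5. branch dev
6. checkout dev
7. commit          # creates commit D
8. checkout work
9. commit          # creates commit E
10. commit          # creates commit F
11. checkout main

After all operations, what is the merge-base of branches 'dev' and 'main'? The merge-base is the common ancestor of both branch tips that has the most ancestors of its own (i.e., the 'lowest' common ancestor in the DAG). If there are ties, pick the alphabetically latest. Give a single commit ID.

Answer: B

Derivation:
After op 1 (commit): HEAD=main@B [main=B]
After op 2 (branch): HEAD=main@B [main=B work=B]
After op 3 (commit): HEAD=main@C [main=C work=B]
After op 4 (checkout): HEAD=work@B [main=C work=B]
After op 5 (branch): HEAD=work@B [dev=B main=C work=B]
After op 6 (checkout): HEAD=dev@B [dev=B main=C work=B]
After op 7 (commit): HEAD=dev@D [dev=D main=C work=B]
After op 8 (checkout): HEAD=work@B [dev=D main=C work=B]
After op 9 (commit): HEAD=work@E [dev=D main=C work=E]
After op 10 (commit): HEAD=work@F [dev=D main=C work=F]
After op 11 (checkout): HEAD=main@C [dev=D main=C work=F]
ancestors(dev=D): ['A', 'B', 'D']
ancestors(main=C): ['A', 'B', 'C']
common: ['A', 'B']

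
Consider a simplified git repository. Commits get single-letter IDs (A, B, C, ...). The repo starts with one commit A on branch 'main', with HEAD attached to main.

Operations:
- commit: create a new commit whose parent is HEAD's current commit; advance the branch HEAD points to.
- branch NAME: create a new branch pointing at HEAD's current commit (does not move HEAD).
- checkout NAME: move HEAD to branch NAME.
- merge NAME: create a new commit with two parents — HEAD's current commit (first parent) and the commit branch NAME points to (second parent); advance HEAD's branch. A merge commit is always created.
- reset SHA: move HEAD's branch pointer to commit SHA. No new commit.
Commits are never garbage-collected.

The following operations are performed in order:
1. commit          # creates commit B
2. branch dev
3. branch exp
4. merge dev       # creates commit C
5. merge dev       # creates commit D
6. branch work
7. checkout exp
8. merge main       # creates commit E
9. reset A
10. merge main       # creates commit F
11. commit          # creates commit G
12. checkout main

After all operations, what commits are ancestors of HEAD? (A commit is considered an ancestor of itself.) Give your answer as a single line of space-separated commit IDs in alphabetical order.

Answer: A B C D

Derivation:
After op 1 (commit): HEAD=main@B [main=B]
After op 2 (branch): HEAD=main@B [dev=B main=B]
After op 3 (branch): HEAD=main@B [dev=B exp=B main=B]
After op 4 (merge): HEAD=main@C [dev=B exp=B main=C]
After op 5 (merge): HEAD=main@D [dev=B exp=B main=D]
After op 6 (branch): HEAD=main@D [dev=B exp=B main=D work=D]
After op 7 (checkout): HEAD=exp@B [dev=B exp=B main=D work=D]
After op 8 (merge): HEAD=exp@E [dev=B exp=E main=D work=D]
After op 9 (reset): HEAD=exp@A [dev=B exp=A main=D work=D]
After op 10 (merge): HEAD=exp@F [dev=B exp=F main=D work=D]
After op 11 (commit): HEAD=exp@G [dev=B exp=G main=D work=D]
After op 12 (checkout): HEAD=main@D [dev=B exp=G main=D work=D]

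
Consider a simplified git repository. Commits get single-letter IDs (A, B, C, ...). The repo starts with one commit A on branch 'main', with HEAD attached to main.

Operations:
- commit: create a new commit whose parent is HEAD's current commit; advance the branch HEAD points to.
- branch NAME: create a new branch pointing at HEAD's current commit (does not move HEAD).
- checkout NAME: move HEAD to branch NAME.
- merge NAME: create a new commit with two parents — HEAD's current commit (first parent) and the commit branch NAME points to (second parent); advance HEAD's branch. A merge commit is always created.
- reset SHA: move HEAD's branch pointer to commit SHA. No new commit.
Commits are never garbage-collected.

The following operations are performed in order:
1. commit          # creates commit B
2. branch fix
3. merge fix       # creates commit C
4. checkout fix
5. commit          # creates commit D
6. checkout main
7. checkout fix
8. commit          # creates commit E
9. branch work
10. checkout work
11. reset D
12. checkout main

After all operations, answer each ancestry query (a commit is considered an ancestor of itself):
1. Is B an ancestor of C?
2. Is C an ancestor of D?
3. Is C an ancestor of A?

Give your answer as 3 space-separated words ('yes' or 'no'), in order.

After op 1 (commit): HEAD=main@B [main=B]
After op 2 (branch): HEAD=main@B [fix=B main=B]
After op 3 (merge): HEAD=main@C [fix=B main=C]
After op 4 (checkout): HEAD=fix@B [fix=B main=C]
After op 5 (commit): HEAD=fix@D [fix=D main=C]
After op 6 (checkout): HEAD=main@C [fix=D main=C]
After op 7 (checkout): HEAD=fix@D [fix=D main=C]
After op 8 (commit): HEAD=fix@E [fix=E main=C]
After op 9 (branch): HEAD=fix@E [fix=E main=C work=E]
After op 10 (checkout): HEAD=work@E [fix=E main=C work=E]
After op 11 (reset): HEAD=work@D [fix=E main=C work=D]
After op 12 (checkout): HEAD=main@C [fix=E main=C work=D]
ancestors(C) = {A,B,C}; B in? yes
ancestors(D) = {A,B,D}; C in? no
ancestors(A) = {A}; C in? no

Answer: yes no no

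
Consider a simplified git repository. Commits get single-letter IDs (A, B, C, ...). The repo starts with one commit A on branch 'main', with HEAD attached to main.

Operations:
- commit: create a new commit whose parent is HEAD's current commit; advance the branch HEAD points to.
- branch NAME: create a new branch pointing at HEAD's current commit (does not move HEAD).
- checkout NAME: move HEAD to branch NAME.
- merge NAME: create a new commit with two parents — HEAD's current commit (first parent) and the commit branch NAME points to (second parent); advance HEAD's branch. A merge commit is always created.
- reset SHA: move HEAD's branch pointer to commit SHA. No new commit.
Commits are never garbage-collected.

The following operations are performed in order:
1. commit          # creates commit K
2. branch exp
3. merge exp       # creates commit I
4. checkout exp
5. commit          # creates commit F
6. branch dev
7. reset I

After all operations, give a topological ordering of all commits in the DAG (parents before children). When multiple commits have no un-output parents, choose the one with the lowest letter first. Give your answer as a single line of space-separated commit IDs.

After op 1 (commit): HEAD=main@K [main=K]
After op 2 (branch): HEAD=main@K [exp=K main=K]
After op 3 (merge): HEAD=main@I [exp=K main=I]
After op 4 (checkout): HEAD=exp@K [exp=K main=I]
After op 5 (commit): HEAD=exp@F [exp=F main=I]
After op 6 (branch): HEAD=exp@F [dev=F exp=F main=I]
After op 7 (reset): HEAD=exp@I [dev=F exp=I main=I]
commit A: parents=[]
commit F: parents=['K']
commit I: parents=['K', 'K']
commit K: parents=['A']

Answer: A K F I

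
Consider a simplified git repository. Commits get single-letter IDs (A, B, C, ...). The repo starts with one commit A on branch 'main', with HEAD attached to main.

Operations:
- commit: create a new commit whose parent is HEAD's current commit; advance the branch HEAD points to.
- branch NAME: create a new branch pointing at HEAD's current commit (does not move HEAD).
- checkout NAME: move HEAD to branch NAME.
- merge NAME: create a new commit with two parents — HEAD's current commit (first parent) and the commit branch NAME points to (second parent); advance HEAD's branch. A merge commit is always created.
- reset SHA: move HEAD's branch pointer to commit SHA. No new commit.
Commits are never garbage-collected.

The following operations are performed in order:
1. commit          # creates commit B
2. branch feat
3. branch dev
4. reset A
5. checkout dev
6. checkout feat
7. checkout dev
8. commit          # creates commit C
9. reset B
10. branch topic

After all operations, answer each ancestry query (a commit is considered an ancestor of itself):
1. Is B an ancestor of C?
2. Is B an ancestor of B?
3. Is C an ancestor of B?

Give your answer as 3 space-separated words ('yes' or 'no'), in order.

Answer: yes yes no

Derivation:
After op 1 (commit): HEAD=main@B [main=B]
After op 2 (branch): HEAD=main@B [feat=B main=B]
After op 3 (branch): HEAD=main@B [dev=B feat=B main=B]
After op 4 (reset): HEAD=main@A [dev=B feat=B main=A]
After op 5 (checkout): HEAD=dev@B [dev=B feat=B main=A]
After op 6 (checkout): HEAD=feat@B [dev=B feat=B main=A]
After op 7 (checkout): HEAD=dev@B [dev=B feat=B main=A]
After op 8 (commit): HEAD=dev@C [dev=C feat=B main=A]
After op 9 (reset): HEAD=dev@B [dev=B feat=B main=A]
After op 10 (branch): HEAD=dev@B [dev=B feat=B main=A topic=B]
ancestors(C) = {A,B,C}; B in? yes
ancestors(B) = {A,B}; B in? yes
ancestors(B) = {A,B}; C in? no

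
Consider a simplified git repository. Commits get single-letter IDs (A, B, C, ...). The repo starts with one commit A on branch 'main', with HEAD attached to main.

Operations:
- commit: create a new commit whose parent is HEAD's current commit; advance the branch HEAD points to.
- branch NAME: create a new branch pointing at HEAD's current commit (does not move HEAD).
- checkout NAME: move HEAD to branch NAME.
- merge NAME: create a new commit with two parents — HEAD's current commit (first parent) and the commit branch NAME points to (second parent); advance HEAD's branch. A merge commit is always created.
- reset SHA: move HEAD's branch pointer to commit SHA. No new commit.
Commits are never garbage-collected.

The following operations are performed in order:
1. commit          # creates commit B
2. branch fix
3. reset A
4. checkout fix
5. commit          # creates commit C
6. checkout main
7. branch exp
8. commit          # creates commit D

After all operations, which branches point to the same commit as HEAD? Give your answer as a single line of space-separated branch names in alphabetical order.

Answer: main

Derivation:
After op 1 (commit): HEAD=main@B [main=B]
After op 2 (branch): HEAD=main@B [fix=B main=B]
After op 3 (reset): HEAD=main@A [fix=B main=A]
After op 4 (checkout): HEAD=fix@B [fix=B main=A]
After op 5 (commit): HEAD=fix@C [fix=C main=A]
After op 6 (checkout): HEAD=main@A [fix=C main=A]
After op 7 (branch): HEAD=main@A [exp=A fix=C main=A]
After op 8 (commit): HEAD=main@D [exp=A fix=C main=D]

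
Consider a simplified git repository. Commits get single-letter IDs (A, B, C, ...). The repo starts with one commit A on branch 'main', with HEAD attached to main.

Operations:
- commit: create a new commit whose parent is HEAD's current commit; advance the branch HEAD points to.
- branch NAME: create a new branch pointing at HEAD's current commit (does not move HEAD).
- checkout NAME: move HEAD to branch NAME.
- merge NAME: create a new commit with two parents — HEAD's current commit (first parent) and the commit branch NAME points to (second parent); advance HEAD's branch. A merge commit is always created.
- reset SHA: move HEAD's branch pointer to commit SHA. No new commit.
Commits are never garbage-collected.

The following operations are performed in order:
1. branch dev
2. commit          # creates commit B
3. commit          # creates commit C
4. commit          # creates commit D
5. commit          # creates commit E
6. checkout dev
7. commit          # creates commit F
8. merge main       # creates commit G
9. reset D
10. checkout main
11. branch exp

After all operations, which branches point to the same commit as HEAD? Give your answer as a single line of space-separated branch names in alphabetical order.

After op 1 (branch): HEAD=main@A [dev=A main=A]
After op 2 (commit): HEAD=main@B [dev=A main=B]
After op 3 (commit): HEAD=main@C [dev=A main=C]
After op 4 (commit): HEAD=main@D [dev=A main=D]
After op 5 (commit): HEAD=main@E [dev=A main=E]
After op 6 (checkout): HEAD=dev@A [dev=A main=E]
After op 7 (commit): HEAD=dev@F [dev=F main=E]
After op 8 (merge): HEAD=dev@G [dev=G main=E]
After op 9 (reset): HEAD=dev@D [dev=D main=E]
After op 10 (checkout): HEAD=main@E [dev=D main=E]
After op 11 (branch): HEAD=main@E [dev=D exp=E main=E]

Answer: exp main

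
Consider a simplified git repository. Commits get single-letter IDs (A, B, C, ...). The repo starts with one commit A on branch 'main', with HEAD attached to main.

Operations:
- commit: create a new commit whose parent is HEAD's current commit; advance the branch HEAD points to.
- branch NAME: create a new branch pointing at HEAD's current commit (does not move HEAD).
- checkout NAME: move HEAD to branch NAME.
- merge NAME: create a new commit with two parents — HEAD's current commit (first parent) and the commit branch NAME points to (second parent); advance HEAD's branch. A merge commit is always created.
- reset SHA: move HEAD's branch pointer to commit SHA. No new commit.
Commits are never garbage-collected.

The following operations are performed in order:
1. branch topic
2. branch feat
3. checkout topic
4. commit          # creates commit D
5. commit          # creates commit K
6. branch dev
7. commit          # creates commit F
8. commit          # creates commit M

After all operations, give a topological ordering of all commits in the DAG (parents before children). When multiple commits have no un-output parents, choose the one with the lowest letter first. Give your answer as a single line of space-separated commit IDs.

After op 1 (branch): HEAD=main@A [main=A topic=A]
After op 2 (branch): HEAD=main@A [feat=A main=A topic=A]
After op 3 (checkout): HEAD=topic@A [feat=A main=A topic=A]
After op 4 (commit): HEAD=topic@D [feat=A main=A topic=D]
After op 5 (commit): HEAD=topic@K [feat=A main=A topic=K]
After op 6 (branch): HEAD=topic@K [dev=K feat=A main=A topic=K]
After op 7 (commit): HEAD=topic@F [dev=K feat=A main=A topic=F]
After op 8 (commit): HEAD=topic@M [dev=K feat=A main=A topic=M]
commit A: parents=[]
commit D: parents=['A']
commit F: parents=['K']
commit K: parents=['D']
commit M: parents=['F']

Answer: A D K F M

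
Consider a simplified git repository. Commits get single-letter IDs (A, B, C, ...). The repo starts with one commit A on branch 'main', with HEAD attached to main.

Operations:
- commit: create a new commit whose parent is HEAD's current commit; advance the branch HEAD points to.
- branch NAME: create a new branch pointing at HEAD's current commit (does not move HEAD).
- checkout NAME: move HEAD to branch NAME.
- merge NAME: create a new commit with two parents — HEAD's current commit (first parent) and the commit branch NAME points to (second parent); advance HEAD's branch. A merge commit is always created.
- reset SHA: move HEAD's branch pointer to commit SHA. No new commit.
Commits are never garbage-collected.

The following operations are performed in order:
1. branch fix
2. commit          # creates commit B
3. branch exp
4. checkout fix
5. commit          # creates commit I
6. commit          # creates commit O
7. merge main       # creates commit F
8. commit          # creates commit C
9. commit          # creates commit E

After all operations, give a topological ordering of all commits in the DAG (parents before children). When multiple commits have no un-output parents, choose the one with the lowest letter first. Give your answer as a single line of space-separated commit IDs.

After op 1 (branch): HEAD=main@A [fix=A main=A]
After op 2 (commit): HEAD=main@B [fix=A main=B]
After op 3 (branch): HEAD=main@B [exp=B fix=A main=B]
After op 4 (checkout): HEAD=fix@A [exp=B fix=A main=B]
After op 5 (commit): HEAD=fix@I [exp=B fix=I main=B]
After op 6 (commit): HEAD=fix@O [exp=B fix=O main=B]
After op 7 (merge): HEAD=fix@F [exp=B fix=F main=B]
After op 8 (commit): HEAD=fix@C [exp=B fix=C main=B]
After op 9 (commit): HEAD=fix@E [exp=B fix=E main=B]
commit A: parents=[]
commit B: parents=['A']
commit C: parents=['F']
commit E: parents=['C']
commit F: parents=['O', 'B']
commit I: parents=['A']
commit O: parents=['I']

Answer: A B I O F C E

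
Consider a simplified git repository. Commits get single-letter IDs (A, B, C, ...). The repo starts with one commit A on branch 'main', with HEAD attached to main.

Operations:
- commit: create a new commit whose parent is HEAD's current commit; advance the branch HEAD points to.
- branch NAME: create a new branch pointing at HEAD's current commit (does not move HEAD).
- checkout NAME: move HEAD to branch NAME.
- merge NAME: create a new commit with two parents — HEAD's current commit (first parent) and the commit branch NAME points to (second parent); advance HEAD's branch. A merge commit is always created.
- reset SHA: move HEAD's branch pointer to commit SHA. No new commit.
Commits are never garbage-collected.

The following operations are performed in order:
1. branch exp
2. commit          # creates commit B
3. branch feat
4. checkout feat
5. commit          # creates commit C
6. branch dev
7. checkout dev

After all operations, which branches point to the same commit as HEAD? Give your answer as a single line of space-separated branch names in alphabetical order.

Answer: dev feat

Derivation:
After op 1 (branch): HEAD=main@A [exp=A main=A]
After op 2 (commit): HEAD=main@B [exp=A main=B]
After op 3 (branch): HEAD=main@B [exp=A feat=B main=B]
After op 4 (checkout): HEAD=feat@B [exp=A feat=B main=B]
After op 5 (commit): HEAD=feat@C [exp=A feat=C main=B]
After op 6 (branch): HEAD=feat@C [dev=C exp=A feat=C main=B]
After op 7 (checkout): HEAD=dev@C [dev=C exp=A feat=C main=B]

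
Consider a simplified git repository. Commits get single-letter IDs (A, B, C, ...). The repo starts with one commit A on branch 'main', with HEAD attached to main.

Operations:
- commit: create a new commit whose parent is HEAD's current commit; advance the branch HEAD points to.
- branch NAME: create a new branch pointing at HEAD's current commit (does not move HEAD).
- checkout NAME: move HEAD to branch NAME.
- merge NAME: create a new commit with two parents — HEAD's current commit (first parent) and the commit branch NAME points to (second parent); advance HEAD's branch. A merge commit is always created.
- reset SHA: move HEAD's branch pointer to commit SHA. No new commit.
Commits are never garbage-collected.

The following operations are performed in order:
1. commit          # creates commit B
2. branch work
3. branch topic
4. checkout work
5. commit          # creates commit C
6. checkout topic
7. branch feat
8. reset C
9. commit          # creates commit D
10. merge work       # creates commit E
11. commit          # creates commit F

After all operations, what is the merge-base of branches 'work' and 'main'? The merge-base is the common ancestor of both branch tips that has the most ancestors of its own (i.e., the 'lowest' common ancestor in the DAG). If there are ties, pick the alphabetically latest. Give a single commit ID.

Answer: B

Derivation:
After op 1 (commit): HEAD=main@B [main=B]
After op 2 (branch): HEAD=main@B [main=B work=B]
After op 3 (branch): HEAD=main@B [main=B topic=B work=B]
After op 4 (checkout): HEAD=work@B [main=B topic=B work=B]
After op 5 (commit): HEAD=work@C [main=B topic=B work=C]
After op 6 (checkout): HEAD=topic@B [main=B topic=B work=C]
After op 7 (branch): HEAD=topic@B [feat=B main=B topic=B work=C]
After op 8 (reset): HEAD=topic@C [feat=B main=B topic=C work=C]
After op 9 (commit): HEAD=topic@D [feat=B main=B topic=D work=C]
After op 10 (merge): HEAD=topic@E [feat=B main=B topic=E work=C]
After op 11 (commit): HEAD=topic@F [feat=B main=B topic=F work=C]
ancestors(work=C): ['A', 'B', 'C']
ancestors(main=B): ['A', 'B']
common: ['A', 'B']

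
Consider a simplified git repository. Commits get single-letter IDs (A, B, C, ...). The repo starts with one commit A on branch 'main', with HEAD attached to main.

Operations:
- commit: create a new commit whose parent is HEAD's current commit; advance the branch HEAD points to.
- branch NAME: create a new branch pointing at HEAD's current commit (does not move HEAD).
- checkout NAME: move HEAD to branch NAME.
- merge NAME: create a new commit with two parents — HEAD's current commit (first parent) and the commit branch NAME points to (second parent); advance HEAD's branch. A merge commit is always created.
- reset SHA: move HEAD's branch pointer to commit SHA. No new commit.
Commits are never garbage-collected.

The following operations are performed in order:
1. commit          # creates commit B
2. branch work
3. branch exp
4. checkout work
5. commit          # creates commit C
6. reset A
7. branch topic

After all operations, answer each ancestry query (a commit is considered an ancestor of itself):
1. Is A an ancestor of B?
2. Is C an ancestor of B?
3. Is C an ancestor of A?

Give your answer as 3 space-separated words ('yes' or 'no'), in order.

Answer: yes no no

Derivation:
After op 1 (commit): HEAD=main@B [main=B]
After op 2 (branch): HEAD=main@B [main=B work=B]
After op 3 (branch): HEAD=main@B [exp=B main=B work=B]
After op 4 (checkout): HEAD=work@B [exp=B main=B work=B]
After op 5 (commit): HEAD=work@C [exp=B main=B work=C]
After op 6 (reset): HEAD=work@A [exp=B main=B work=A]
After op 7 (branch): HEAD=work@A [exp=B main=B topic=A work=A]
ancestors(B) = {A,B}; A in? yes
ancestors(B) = {A,B}; C in? no
ancestors(A) = {A}; C in? no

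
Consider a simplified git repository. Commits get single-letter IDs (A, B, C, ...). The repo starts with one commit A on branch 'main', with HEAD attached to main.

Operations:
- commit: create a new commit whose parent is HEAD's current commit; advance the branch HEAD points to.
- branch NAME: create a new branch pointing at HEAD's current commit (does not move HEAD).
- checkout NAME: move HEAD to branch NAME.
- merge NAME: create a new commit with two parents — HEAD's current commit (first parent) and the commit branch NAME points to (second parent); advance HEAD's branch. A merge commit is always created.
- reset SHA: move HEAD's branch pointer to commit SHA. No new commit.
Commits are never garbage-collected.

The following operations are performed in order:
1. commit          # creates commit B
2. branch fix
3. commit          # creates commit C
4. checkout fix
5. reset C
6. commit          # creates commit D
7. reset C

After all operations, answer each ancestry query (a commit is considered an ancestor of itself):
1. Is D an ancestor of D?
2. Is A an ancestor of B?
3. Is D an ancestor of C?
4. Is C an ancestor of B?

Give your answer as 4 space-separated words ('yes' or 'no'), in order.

After op 1 (commit): HEAD=main@B [main=B]
After op 2 (branch): HEAD=main@B [fix=B main=B]
After op 3 (commit): HEAD=main@C [fix=B main=C]
After op 4 (checkout): HEAD=fix@B [fix=B main=C]
After op 5 (reset): HEAD=fix@C [fix=C main=C]
After op 6 (commit): HEAD=fix@D [fix=D main=C]
After op 7 (reset): HEAD=fix@C [fix=C main=C]
ancestors(D) = {A,B,C,D}; D in? yes
ancestors(B) = {A,B}; A in? yes
ancestors(C) = {A,B,C}; D in? no
ancestors(B) = {A,B}; C in? no

Answer: yes yes no no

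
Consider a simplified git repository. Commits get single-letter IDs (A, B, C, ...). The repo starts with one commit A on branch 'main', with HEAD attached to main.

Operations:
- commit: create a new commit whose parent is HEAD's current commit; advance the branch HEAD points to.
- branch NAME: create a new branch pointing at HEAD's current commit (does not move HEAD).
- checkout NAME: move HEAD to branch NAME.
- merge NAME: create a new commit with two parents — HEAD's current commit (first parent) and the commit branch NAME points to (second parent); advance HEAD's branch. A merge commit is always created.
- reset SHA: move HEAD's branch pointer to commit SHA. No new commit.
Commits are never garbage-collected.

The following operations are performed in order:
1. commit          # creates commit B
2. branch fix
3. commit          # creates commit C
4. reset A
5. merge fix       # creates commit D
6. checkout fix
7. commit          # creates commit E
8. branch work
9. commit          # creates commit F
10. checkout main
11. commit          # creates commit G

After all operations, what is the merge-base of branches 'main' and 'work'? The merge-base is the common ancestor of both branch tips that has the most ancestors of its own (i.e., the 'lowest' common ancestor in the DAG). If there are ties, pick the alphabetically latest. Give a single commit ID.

After op 1 (commit): HEAD=main@B [main=B]
After op 2 (branch): HEAD=main@B [fix=B main=B]
After op 3 (commit): HEAD=main@C [fix=B main=C]
After op 4 (reset): HEAD=main@A [fix=B main=A]
After op 5 (merge): HEAD=main@D [fix=B main=D]
After op 6 (checkout): HEAD=fix@B [fix=B main=D]
After op 7 (commit): HEAD=fix@E [fix=E main=D]
After op 8 (branch): HEAD=fix@E [fix=E main=D work=E]
After op 9 (commit): HEAD=fix@F [fix=F main=D work=E]
After op 10 (checkout): HEAD=main@D [fix=F main=D work=E]
After op 11 (commit): HEAD=main@G [fix=F main=G work=E]
ancestors(main=G): ['A', 'B', 'D', 'G']
ancestors(work=E): ['A', 'B', 'E']
common: ['A', 'B']

Answer: B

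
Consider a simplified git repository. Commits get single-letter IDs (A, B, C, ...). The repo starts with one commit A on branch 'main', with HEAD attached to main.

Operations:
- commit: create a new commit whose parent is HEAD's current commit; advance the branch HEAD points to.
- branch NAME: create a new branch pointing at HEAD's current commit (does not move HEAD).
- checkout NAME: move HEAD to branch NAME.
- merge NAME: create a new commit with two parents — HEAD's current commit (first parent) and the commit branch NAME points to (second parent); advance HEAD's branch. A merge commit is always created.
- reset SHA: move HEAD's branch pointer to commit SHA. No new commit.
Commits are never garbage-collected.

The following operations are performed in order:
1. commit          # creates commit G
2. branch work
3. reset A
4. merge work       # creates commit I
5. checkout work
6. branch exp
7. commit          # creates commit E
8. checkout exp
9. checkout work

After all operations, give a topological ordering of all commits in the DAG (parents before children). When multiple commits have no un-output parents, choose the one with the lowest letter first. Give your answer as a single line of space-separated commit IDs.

After op 1 (commit): HEAD=main@G [main=G]
After op 2 (branch): HEAD=main@G [main=G work=G]
After op 3 (reset): HEAD=main@A [main=A work=G]
After op 4 (merge): HEAD=main@I [main=I work=G]
After op 5 (checkout): HEAD=work@G [main=I work=G]
After op 6 (branch): HEAD=work@G [exp=G main=I work=G]
After op 7 (commit): HEAD=work@E [exp=G main=I work=E]
After op 8 (checkout): HEAD=exp@G [exp=G main=I work=E]
After op 9 (checkout): HEAD=work@E [exp=G main=I work=E]
commit A: parents=[]
commit E: parents=['G']
commit G: parents=['A']
commit I: parents=['A', 'G']

Answer: A G E I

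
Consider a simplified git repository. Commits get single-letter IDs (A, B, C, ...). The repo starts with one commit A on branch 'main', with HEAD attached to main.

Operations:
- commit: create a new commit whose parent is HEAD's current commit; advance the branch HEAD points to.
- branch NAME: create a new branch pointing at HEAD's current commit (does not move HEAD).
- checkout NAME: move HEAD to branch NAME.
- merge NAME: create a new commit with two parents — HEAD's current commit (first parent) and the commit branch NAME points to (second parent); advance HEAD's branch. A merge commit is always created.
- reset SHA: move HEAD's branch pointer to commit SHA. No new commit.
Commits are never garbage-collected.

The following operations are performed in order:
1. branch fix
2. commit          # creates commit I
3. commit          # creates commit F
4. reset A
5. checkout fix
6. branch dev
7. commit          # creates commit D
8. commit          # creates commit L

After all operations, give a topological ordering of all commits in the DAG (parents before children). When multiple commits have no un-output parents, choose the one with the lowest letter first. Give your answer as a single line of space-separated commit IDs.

After op 1 (branch): HEAD=main@A [fix=A main=A]
After op 2 (commit): HEAD=main@I [fix=A main=I]
After op 3 (commit): HEAD=main@F [fix=A main=F]
After op 4 (reset): HEAD=main@A [fix=A main=A]
After op 5 (checkout): HEAD=fix@A [fix=A main=A]
After op 6 (branch): HEAD=fix@A [dev=A fix=A main=A]
After op 7 (commit): HEAD=fix@D [dev=A fix=D main=A]
After op 8 (commit): HEAD=fix@L [dev=A fix=L main=A]
commit A: parents=[]
commit D: parents=['A']
commit F: parents=['I']
commit I: parents=['A']
commit L: parents=['D']

Answer: A D I F L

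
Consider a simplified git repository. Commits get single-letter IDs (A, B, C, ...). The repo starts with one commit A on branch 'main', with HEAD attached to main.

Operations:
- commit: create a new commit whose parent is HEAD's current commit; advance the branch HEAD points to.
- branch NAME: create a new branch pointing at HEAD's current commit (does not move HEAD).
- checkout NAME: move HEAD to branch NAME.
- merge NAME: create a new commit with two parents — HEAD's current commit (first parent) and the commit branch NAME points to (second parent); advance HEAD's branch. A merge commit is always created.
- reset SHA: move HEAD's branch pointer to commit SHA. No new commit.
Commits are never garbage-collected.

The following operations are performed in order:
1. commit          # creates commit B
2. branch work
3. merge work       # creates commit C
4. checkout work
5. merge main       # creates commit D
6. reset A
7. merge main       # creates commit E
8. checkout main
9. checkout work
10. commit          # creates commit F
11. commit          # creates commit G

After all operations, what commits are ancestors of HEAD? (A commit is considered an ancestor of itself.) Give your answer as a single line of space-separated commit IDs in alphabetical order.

Answer: A B C E F G

Derivation:
After op 1 (commit): HEAD=main@B [main=B]
After op 2 (branch): HEAD=main@B [main=B work=B]
After op 3 (merge): HEAD=main@C [main=C work=B]
After op 4 (checkout): HEAD=work@B [main=C work=B]
After op 5 (merge): HEAD=work@D [main=C work=D]
After op 6 (reset): HEAD=work@A [main=C work=A]
After op 7 (merge): HEAD=work@E [main=C work=E]
After op 8 (checkout): HEAD=main@C [main=C work=E]
After op 9 (checkout): HEAD=work@E [main=C work=E]
After op 10 (commit): HEAD=work@F [main=C work=F]
After op 11 (commit): HEAD=work@G [main=C work=G]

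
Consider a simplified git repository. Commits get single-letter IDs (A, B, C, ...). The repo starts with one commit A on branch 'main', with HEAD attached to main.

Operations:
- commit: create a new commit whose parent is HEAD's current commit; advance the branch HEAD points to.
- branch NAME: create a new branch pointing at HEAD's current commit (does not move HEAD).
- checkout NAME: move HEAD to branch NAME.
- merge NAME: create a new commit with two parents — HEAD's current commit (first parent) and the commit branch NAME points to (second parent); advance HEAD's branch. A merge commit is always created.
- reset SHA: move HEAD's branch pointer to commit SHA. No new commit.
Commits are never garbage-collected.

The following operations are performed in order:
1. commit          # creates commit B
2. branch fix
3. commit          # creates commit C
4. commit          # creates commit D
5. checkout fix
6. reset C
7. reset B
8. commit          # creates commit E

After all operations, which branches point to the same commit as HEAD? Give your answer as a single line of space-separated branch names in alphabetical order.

After op 1 (commit): HEAD=main@B [main=B]
After op 2 (branch): HEAD=main@B [fix=B main=B]
After op 3 (commit): HEAD=main@C [fix=B main=C]
After op 4 (commit): HEAD=main@D [fix=B main=D]
After op 5 (checkout): HEAD=fix@B [fix=B main=D]
After op 6 (reset): HEAD=fix@C [fix=C main=D]
After op 7 (reset): HEAD=fix@B [fix=B main=D]
After op 8 (commit): HEAD=fix@E [fix=E main=D]

Answer: fix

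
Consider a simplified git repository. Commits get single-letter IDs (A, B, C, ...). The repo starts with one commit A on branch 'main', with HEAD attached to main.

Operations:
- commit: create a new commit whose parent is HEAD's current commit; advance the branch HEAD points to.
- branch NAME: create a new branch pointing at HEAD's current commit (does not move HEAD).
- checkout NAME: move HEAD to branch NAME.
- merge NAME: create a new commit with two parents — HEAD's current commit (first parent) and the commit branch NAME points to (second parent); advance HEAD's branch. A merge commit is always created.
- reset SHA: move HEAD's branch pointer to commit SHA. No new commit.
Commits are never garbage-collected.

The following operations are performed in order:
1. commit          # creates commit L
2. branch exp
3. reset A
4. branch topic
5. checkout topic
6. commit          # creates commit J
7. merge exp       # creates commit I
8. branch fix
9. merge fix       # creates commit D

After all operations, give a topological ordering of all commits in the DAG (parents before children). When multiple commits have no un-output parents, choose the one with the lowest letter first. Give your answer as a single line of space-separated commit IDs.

Answer: A J L I D

Derivation:
After op 1 (commit): HEAD=main@L [main=L]
After op 2 (branch): HEAD=main@L [exp=L main=L]
After op 3 (reset): HEAD=main@A [exp=L main=A]
After op 4 (branch): HEAD=main@A [exp=L main=A topic=A]
After op 5 (checkout): HEAD=topic@A [exp=L main=A topic=A]
After op 6 (commit): HEAD=topic@J [exp=L main=A topic=J]
After op 7 (merge): HEAD=topic@I [exp=L main=A topic=I]
After op 8 (branch): HEAD=topic@I [exp=L fix=I main=A topic=I]
After op 9 (merge): HEAD=topic@D [exp=L fix=I main=A topic=D]
commit A: parents=[]
commit D: parents=['I', 'I']
commit I: parents=['J', 'L']
commit J: parents=['A']
commit L: parents=['A']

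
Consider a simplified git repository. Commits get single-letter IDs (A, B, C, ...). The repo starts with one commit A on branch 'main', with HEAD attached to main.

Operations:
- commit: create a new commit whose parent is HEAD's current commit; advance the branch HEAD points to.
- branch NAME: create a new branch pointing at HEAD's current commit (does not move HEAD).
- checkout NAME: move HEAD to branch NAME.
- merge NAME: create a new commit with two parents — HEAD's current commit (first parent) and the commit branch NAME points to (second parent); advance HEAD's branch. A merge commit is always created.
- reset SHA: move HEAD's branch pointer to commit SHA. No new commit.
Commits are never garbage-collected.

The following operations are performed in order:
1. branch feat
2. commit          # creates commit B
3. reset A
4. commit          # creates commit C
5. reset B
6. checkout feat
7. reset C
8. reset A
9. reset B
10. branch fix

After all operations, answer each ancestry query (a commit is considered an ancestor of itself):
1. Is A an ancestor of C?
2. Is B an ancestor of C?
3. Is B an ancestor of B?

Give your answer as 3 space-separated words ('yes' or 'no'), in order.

Answer: yes no yes

Derivation:
After op 1 (branch): HEAD=main@A [feat=A main=A]
After op 2 (commit): HEAD=main@B [feat=A main=B]
After op 3 (reset): HEAD=main@A [feat=A main=A]
After op 4 (commit): HEAD=main@C [feat=A main=C]
After op 5 (reset): HEAD=main@B [feat=A main=B]
After op 6 (checkout): HEAD=feat@A [feat=A main=B]
After op 7 (reset): HEAD=feat@C [feat=C main=B]
After op 8 (reset): HEAD=feat@A [feat=A main=B]
After op 9 (reset): HEAD=feat@B [feat=B main=B]
After op 10 (branch): HEAD=feat@B [feat=B fix=B main=B]
ancestors(C) = {A,C}; A in? yes
ancestors(C) = {A,C}; B in? no
ancestors(B) = {A,B}; B in? yes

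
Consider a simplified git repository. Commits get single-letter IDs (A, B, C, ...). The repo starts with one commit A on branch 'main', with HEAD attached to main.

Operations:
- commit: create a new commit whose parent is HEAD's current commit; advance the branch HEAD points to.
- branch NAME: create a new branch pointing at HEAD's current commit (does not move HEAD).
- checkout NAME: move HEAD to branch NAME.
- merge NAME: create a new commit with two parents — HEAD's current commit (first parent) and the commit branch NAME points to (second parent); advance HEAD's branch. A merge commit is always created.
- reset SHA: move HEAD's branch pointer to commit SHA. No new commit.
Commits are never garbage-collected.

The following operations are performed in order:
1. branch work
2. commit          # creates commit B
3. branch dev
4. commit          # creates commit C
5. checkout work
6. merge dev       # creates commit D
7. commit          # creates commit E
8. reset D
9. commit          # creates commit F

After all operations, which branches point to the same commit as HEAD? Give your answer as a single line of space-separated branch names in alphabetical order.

After op 1 (branch): HEAD=main@A [main=A work=A]
After op 2 (commit): HEAD=main@B [main=B work=A]
After op 3 (branch): HEAD=main@B [dev=B main=B work=A]
After op 4 (commit): HEAD=main@C [dev=B main=C work=A]
After op 5 (checkout): HEAD=work@A [dev=B main=C work=A]
After op 6 (merge): HEAD=work@D [dev=B main=C work=D]
After op 7 (commit): HEAD=work@E [dev=B main=C work=E]
After op 8 (reset): HEAD=work@D [dev=B main=C work=D]
After op 9 (commit): HEAD=work@F [dev=B main=C work=F]

Answer: work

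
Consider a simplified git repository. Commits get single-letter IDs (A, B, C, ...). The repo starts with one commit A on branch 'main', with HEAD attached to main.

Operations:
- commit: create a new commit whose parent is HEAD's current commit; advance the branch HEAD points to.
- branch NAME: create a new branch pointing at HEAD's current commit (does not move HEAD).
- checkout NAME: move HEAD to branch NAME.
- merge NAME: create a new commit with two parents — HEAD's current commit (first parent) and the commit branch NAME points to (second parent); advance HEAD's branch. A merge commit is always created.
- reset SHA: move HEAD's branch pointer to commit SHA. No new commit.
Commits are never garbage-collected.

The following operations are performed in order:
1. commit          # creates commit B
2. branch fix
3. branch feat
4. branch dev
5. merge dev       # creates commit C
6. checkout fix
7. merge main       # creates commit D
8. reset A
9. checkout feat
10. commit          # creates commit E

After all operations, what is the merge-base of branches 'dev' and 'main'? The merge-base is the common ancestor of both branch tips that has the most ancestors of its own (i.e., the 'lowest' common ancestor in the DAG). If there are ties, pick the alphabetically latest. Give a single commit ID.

Answer: B

Derivation:
After op 1 (commit): HEAD=main@B [main=B]
After op 2 (branch): HEAD=main@B [fix=B main=B]
After op 3 (branch): HEAD=main@B [feat=B fix=B main=B]
After op 4 (branch): HEAD=main@B [dev=B feat=B fix=B main=B]
After op 5 (merge): HEAD=main@C [dev=B feat=B fix=B main=C]
After op 6 (checkout): HEAD=fix@B [dev=B feat=B fix=B main=C]
After op 7 (merge): HEAD=fix@D [dev=B feat=B fix=D main=C]
After op 8 (reset): HEAD=fix@A [dev=B feat=B fix=A main=C]
After op 9 (checkout): HEAD=feat@B [dev=B feat=B fix=A main=C]
After op 10 (commit): HEAD=feat@E [dev=B feat=E fix=A main=C]
ancestors(dev=B): ['A', 'B']
ancestors(main=C): ['A', 'B', 'C']
common: ['A', 'B']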